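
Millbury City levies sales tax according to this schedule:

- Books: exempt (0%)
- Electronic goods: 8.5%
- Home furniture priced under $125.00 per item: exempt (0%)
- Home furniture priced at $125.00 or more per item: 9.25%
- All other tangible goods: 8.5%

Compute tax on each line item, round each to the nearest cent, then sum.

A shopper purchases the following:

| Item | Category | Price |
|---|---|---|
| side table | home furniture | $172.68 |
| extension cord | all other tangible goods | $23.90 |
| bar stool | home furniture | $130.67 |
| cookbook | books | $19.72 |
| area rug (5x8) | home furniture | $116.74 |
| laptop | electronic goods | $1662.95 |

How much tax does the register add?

Side table $172.68: home furniture, $125.00 or more → 9.25% → $15.97
Extension cord $23.90: all other tangible goods → 8.5% → $2.03
Bar stool $130.67: home furniture, $125.00 or more → 9.25% → $12.09
Cookbook $19.72: books → 0% → $0.00
Area rug (5x8) $116.74: home furniture, under $125.00 → 0% → $0.00
Laptop $1662.95: electronic goods → 8.5% → $141.35
Total tax = $15.97 + $2.03 + $12.09 + $141.35 = $171.44

$171.44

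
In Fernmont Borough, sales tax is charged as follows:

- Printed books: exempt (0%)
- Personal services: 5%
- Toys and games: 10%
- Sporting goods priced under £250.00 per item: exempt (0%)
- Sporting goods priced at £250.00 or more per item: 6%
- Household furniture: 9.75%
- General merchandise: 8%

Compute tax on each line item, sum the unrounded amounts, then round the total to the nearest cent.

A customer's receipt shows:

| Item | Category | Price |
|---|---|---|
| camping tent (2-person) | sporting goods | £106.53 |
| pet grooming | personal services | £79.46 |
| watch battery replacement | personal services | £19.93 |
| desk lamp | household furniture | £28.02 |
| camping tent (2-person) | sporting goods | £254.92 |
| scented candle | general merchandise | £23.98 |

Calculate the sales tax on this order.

Camping tent (2-person) £106.53: sporting goods, under £250.00 → 0% → £0.00
Pet grooming £79.46: personal services → 5% → £3.973
Watch battery replacement £19.93: personal services → 5% → £0.9965
Desk lamp £28.02: household furniture → 9.75% → £2.73195
Camping tent (2-person) £254.92: sporting goods, £250.00 or more → 6% → £15.2952
Scented candle £23.98: general merchandise → 8% → £1.9184
Unrounded tax sum = £24.91505 → £24.92

£24.92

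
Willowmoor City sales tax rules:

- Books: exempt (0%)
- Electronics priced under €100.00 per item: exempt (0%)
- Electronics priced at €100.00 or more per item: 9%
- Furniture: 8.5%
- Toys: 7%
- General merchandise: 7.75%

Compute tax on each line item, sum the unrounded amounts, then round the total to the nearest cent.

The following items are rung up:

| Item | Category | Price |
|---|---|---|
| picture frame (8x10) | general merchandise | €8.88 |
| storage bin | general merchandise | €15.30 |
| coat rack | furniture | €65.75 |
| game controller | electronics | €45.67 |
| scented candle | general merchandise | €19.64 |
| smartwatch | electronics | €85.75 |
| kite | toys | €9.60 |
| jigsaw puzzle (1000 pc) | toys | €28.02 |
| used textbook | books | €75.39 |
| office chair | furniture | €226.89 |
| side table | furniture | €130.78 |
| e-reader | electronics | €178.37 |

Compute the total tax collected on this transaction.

Picture frame (8x10) €8.88: general merchandise → 7.75% → €0.6882
Storage bin €15.30: general merchandise → 7.75% → €1.18575
Coat rack €65.75: furniture → 8.5% → €5.58875
Game controller €45.67: electronics, under €100.00 → 0% → €0.00
Scented candle €19.64: general merchandise → 7.75% → €1.5221
Smartwatch €85.75: electronics, under €100.00 → 0% → €0.00
Kite €9.60: toys → 7% → €0.672
Jigsaw puzzle (1000 pc) €28.02: toys → 7% → €1.9614
Used textbook €75.39: books → 0% → €0.00
Office chair €226.89: furniture → 8.5% → €19.28565
Side table €130.78: furniture → 8.5% → €11.1163
E-reader €178.37: electronics, €100.00 or more → 9% → €16.0533
Unrounded tax sum = €58.07345 → €58.07

€58.07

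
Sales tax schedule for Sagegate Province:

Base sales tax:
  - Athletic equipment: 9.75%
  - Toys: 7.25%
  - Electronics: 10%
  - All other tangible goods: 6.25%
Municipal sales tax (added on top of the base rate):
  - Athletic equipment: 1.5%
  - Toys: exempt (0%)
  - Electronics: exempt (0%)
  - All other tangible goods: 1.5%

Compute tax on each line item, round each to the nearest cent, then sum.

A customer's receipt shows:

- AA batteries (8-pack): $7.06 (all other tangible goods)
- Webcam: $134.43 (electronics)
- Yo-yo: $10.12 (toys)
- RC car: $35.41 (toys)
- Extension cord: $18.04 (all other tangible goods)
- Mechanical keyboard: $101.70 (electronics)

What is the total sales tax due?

$28.86

AA batteries (8-pack) $7.06: all other tangible goods → 6.25% + 1.5% municipal = 7.75% → $0.55
Webcam $134.43: electronics → 10% + 0% municipal = 10% → $13.44
Yo-yo $10.12: toys → 7.25% + 0% municipal = 7.25% → $0.73
RC car $35.41: toys → 7.25% + 0% municipal = 7.25% → $2.57
Extension cord $18.04: all other tangible goods → 6.25% + 1.5% municipal = 7.75% → $1.40
Mechanical keyboard $101.70: electronics → 10% + 0% municipal = 10% → $10.17
Total tax = $0.55 + $13.44 + $0.73 + $2.57 + $1.40 + $10.17 = $28.86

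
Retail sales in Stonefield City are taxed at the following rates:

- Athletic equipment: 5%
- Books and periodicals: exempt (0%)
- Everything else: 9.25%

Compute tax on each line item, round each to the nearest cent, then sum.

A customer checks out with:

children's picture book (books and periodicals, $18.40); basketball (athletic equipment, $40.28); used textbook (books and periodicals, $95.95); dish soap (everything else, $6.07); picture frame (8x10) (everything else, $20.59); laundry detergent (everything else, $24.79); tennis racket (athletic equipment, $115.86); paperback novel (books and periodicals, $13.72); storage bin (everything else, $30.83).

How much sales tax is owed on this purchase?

$15.40

Children's picture book $18.40: books and periodicals → 0% → $0.00
Basketball $40.28: athletic equipment → 5% → $2.01
Used textbook $95.95: books and periodicals → 0% → $0.00
Dish soap $6.07: everything else → 9.25% → $0.56
Picture frame (8x10) $20.59: everything else → 9.25% → $1.90
Laundry detergent $24.79: everything else → 9.25% → $2.29
Tennis racket $115.86: athletic equipment → 5% → $5.79
Paperback novel $13.72: books and periodicals → 0% → $0.00
Storage bin $30.83: everything else → 9.25% → $2.85
Total tax = $2.01 + $0.56 + $1.90 + $2.29 + $5.79 + $2.85 = $15.40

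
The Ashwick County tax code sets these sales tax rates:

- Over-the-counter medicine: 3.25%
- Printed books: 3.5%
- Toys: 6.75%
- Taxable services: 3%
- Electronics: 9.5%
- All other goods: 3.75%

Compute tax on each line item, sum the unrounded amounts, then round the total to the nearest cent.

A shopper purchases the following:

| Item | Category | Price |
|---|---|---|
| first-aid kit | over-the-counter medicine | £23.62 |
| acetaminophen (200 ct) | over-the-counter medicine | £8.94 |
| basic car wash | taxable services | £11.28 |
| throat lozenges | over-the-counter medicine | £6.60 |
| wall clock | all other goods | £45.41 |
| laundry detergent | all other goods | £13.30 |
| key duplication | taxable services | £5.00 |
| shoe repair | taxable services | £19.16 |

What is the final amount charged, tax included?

First-aid kit £23.62: over-the-counter medicine → 3.25% → £0.76765
Acetaminophen (200 ct) £8.94: over-the-counter medicine → 3.25% → £0.29055
Basic car wash £11.28: taxable services → 3% → £0.3384
Throat lozenges £6.60: over-the-counter medicine → 3.25% → £0.2145
Wall clock £45.41: all other goods → 3.75% → £1.702875
Laundry detergent £13.30: all other goods → 3.75% → £0.49875
Key duplication £5.00: taxable services → 3% → £0.15
Shoe repair £19.16: taxable services → 3% → £0.5748
Subtotal = £133.31; unrounded tax = £4.537525 → £4.54; total due = £137.85

£137.85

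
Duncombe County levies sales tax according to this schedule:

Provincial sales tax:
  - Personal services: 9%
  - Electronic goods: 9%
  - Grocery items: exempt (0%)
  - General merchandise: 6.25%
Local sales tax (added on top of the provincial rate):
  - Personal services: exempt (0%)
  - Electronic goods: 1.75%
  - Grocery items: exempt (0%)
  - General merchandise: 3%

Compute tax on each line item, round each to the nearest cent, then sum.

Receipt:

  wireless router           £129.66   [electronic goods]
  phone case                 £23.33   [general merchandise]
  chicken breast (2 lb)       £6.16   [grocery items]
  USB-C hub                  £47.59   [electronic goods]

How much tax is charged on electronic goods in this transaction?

£19.06

Wireless router £129.66: electronic goods → 9% + 1.75% local = 10.75% → £13.94
USB-C hub £47.59: electronic goods → 9% + 1.75% local = 10.75% → £5.12
Tax on electronic goods = £13.94 + £5.12 = £19.06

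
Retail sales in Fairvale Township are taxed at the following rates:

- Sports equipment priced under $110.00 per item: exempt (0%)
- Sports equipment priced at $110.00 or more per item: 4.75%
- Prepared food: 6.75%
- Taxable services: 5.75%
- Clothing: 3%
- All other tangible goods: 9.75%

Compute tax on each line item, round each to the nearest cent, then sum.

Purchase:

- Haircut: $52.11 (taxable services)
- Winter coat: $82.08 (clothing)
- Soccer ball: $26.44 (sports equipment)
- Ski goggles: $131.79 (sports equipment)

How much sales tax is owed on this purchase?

$11.72

Haircut $52.11: taxable services → 5.75% → $3.00
Winter coat $82.08: clothing → 3% → $2.46
Soccer ball $26.44: sports equipment, under $110.00 → 0% → $0.00
Ski goggles $131.79: sports equipment, $110.00 or more → 4.75% → $6.26
Total tax = $3.00 + $2.46 + $6.26 = $11.72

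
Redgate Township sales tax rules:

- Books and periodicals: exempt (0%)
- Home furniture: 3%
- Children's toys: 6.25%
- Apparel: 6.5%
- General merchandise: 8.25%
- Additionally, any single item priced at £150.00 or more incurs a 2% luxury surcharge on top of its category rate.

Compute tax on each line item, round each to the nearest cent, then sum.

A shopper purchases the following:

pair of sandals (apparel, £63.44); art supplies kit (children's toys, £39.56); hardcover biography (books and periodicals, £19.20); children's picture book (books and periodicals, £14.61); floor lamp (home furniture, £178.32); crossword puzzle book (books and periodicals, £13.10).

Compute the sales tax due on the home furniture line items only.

£8.92

Floor lamp £178.32: home furniture → 3% + 2% surcharge = 5% → £8.92
Tax on home furniture = £8.92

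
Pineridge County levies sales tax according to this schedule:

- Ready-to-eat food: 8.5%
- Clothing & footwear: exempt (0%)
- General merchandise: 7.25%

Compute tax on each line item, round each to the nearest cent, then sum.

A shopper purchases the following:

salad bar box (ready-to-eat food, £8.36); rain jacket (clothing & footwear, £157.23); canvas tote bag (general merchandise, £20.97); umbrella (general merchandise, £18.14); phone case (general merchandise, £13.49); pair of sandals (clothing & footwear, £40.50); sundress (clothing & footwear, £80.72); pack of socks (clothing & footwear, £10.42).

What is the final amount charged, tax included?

£354.36

Salad bar box £8.36: ready-to-eat food → 8.5% → £0.71
Rain jacket £157.23: clothing & footwear → 0% → £0.00
Canvas tote bag £20.97: general merchandise → 7.25% → £1.52
Umbrella £18.14: general merchandise → 7.25% → £1.32
Phone case £13.49: general merchandise → 7.25% → £0.98
Pair of sandals £40.50: clothing & footwear → 0% → £0.00
Sundress £80.72: clothing & footwear → 0% → £0.00
Pack of socks £10.42: clothing & footwear → 0% → £0.00
Subtotal = £349.83; tax = £4.53; total due = £354.36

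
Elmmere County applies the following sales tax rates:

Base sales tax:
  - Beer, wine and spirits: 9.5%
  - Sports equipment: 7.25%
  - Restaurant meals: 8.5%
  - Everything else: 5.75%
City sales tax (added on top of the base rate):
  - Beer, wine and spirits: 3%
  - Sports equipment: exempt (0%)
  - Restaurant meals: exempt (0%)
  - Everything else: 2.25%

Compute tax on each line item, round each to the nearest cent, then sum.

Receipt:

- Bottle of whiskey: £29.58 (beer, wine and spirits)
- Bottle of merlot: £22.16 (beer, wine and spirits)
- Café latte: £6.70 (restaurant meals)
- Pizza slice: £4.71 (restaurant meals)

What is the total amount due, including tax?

Bottle of whiskey £29.58: beer, wine and spirits → 9.5% + 3% city = 12.5% → £3.70
Bottle of merlot £22.16: beer, wine and spirits → 9.5% + 3% city = 12.5% → £2.77
Café latte £6.70: restaurant meals → 8.5% + 0% city = 8.5% → £0.57
Pizza slice £4.71: restaurant meals → 8.5% + 0% city = 8.5% → £0.40
Subtotal = £63.15; tax = £7.44; total due = £70.59

£70.59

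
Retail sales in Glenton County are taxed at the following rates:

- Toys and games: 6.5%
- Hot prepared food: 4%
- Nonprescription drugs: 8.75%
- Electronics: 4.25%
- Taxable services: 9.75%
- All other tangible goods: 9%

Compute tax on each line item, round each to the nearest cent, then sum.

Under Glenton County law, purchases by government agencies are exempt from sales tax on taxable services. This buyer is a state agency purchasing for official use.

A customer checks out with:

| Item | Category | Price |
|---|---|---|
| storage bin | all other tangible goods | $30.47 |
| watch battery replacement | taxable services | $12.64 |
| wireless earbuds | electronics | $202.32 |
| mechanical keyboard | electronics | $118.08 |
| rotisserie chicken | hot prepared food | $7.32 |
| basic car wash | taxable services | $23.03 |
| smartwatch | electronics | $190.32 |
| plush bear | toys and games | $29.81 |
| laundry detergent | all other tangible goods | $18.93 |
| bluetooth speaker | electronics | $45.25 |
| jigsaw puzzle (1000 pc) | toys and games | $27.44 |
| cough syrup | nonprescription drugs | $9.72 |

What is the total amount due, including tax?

Storage bin $30.47: all other tangible goods → 9% → $2.74
Watch battery replacement $12.64: taxable services, buyer-exempt → 0% → $0.00
Wireless earbuds $202.32: electronics → 4.25% → $8.60
Mechanical keyboard $118.08: electronics → 4.25% → $5.02
Rotisserie chicken $7.32: hot prepared food → 4% → $0.29
Basic car wash $23.03: taxable services, buyer-exempt → 0% → $0.00
Smartwatch $190.32: electronics → 4.25% → $8.09
Plush bear $29.81: toys and games → 6.5% → $1.94
Laundry detergent $18.93: all other tangible goods → 9% → $1.70
Bluetooth speaker $45.25: electronics → 4.25% → $1.92
Jigsaw puzzle (1000 pc) $27.44: toys and games → 6.5% → $1.78
Cough syrup $9.72: nonprescription drugs → 8.75% → $0.85
Subtotal = $715.33; tax = $32.93; total due = $748.26

$748.26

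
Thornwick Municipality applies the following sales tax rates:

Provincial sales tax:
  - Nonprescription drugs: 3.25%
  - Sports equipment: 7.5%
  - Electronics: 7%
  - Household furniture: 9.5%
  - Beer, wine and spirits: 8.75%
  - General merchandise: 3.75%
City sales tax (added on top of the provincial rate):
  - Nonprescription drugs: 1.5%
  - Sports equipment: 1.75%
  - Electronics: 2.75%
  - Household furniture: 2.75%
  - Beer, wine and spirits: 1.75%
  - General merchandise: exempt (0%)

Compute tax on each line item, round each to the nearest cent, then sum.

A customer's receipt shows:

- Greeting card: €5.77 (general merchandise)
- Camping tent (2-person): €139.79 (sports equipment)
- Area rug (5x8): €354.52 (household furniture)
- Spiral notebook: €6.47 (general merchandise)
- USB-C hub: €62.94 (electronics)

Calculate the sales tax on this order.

€62.96

Greeting card €5.77: general merchandise → 3.75% + 0% city = 3.75% → €0.22
Camping tent (2-person) €139.79: sports equipment → 7.5% + 1.75% city = 9.25% → €12.93
Area rug (5x8) €354.52: household furniture → 9.5% + 2.75% city = 12.25% → €43.43
Spiral notebook €6.47: general merchandise → 3.75% + 0% city = 3.75% → €0.24
USB-C hub €62.94: electronics → 7% + 2.75% city = 9.75% → €6.14
Total tax = €0.22 + €12.93 + €43.43 + €0.24 + €6.14 = €62.96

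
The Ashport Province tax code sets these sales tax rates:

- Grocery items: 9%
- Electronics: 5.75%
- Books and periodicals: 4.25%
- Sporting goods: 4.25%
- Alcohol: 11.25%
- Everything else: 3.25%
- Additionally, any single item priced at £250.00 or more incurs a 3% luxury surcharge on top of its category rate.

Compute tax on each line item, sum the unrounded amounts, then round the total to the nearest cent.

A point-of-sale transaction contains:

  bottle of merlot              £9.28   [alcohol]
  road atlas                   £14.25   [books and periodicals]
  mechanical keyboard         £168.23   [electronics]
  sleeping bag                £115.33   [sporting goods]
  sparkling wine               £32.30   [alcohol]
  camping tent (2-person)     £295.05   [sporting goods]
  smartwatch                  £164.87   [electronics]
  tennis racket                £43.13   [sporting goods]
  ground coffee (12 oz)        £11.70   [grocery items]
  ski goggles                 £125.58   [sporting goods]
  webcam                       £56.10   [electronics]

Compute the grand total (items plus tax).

£1098.00

Bottle of merlot £9.28: alcohol → 11.25% → £1.044
Road atlas £14.25: books and periodicals → 4.25% → £0.605625
Mechanical keyboard £168.23: electronics → 5.75% → £9.673225
Sleeping bag £115.33: sporting goods → 4.25% → £4.901525
Sparkling wine £32.30: alcohol → 11.25% → £3.63375
Camping tent (2-person) £295.05: sporting goods → 4.25% + 3% surcharge = 7.25% → £21.391125
Smartwatch £164.87: electronics → 5.75% → £9.480025
Tennis racket £43.13: sporting goods → 4.25% → £1.833025
Ground coffee (12 oz) £11.70: grocery items → 9% → £1.053
Ski goggles £125.58: sporting goods → 4.25% → £5.33715
Webcam £56.10: electronics → 5.75% → £3.22575
Subtotal = £1035.82; unrounded tax = £62.1782 → £62.18; total due = £1098.00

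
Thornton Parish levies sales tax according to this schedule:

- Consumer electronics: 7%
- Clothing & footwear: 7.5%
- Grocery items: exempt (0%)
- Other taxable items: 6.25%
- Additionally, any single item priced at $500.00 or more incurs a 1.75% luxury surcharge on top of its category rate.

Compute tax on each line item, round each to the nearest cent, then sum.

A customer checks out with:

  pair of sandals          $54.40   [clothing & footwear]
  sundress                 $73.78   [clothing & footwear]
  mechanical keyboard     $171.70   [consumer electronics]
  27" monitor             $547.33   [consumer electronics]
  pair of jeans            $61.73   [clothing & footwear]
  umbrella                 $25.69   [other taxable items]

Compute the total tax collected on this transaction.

Pair of sandals $54.40: clothing & footwear → 7.5% → $4.08
Sundress $73.78: clothing & footwear → 7.5% → $5.53
Mechanical keyboard $171.70: consumer electronics → 7% → $12.02
27" monitor $547.33: consumer electronics → 7% + 1.75% surcharge = 8.75% → $47.89
Pair of jeans $61.73: clothing & footwear → 7.5% → $4.63
Umbrella $25.69: other taxable items → 6.25% → $1.61
Total tax = $4.08 + $5.53 + $12.02 + $47.89 + $4.63 + $1.61 = $75.76

$75.76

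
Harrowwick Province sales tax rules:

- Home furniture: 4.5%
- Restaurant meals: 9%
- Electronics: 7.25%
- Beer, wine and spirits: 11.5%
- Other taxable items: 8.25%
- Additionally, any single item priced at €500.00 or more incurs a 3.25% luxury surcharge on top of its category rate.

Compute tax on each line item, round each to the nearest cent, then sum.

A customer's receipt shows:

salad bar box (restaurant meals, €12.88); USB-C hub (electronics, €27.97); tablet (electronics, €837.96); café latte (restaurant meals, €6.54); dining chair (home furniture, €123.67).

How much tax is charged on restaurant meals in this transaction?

Salad bar box €12.88: restaurant meals → 9% → €1.16
Café latte €6.54: restaurant meals → 9% → €0.59
Tax on restaurant meals = €1.16 + €0.59 = €1.75

€1.75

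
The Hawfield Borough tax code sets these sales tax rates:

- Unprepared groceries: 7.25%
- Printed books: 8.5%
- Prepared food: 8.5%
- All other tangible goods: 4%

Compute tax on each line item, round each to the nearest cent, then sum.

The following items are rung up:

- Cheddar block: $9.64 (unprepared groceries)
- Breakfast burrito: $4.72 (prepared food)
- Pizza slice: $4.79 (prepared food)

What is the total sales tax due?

Cheddar block $9.64: unprepared groceries → 7.25% → $0.70
Breakfast burrito $4.72: prepared food → 8.5% → $0.40
Pizza slice $4.79: prepared food → 8.5% → $0.41
Total tax = $0.70 + $0.40 + $0.41 = $1.51

$1.51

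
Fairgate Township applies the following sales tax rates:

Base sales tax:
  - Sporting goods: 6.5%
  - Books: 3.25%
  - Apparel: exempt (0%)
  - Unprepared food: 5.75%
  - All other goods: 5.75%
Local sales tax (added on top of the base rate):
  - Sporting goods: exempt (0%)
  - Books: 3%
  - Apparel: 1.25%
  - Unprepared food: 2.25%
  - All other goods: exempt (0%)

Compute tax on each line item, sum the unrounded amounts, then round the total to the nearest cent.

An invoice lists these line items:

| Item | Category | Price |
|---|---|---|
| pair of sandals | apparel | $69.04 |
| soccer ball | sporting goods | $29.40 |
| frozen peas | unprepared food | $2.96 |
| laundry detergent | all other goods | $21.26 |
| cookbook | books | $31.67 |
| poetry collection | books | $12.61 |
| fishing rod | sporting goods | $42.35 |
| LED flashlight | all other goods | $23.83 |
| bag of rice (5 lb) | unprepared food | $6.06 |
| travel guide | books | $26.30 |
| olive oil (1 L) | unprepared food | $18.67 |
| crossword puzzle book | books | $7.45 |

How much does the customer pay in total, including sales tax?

$306.81

Pair of sandals $69.04: apparel → 0% + 1.25% local = 1.25% → $0.863
Soccer ball $29.40: sporting goods → 6.5% + 0% local = 6.5% → $1.911
Frozen peas $2.96: unprepared food → 5.75% + 2.25% local = 8% → $0.2368
Laundry detergent $21.26: all other goods → 5.75% + 0% local = 5.75% → $1.22245
Cookbook $31.67: books → 3.25% + 3% local = 6.25% → $1.979375
Poetry collection $12.61: books → 3.25% + 3% local = 6.25% → $0.788125
Fishing rod $42.35: sporting goods → 6.5% + 0% local = 6.5% → $2.75275
LED flashlight $23.83: all other goods → 5.75% + 0% local = 5.75% → $1.370225
Bag of rice (5 lb) $6.06: unprepared food → 5.75% + 2.25% local = 8% → $0.4848
Travel guide $26.30: books → 3.25% + 3% local = 6.25% → $1.64375
Olive oil (1 L) $18.67: unprepared food → 5.75% + 2.25% local = 8% → $1.4936
Crossword puzzle book $7.45: books → 3.25% + 3% local = 6.25% → $0.465625
Subtotal = $291.60; unrounded tax = $15.2115 → $15.21; total due = $306.81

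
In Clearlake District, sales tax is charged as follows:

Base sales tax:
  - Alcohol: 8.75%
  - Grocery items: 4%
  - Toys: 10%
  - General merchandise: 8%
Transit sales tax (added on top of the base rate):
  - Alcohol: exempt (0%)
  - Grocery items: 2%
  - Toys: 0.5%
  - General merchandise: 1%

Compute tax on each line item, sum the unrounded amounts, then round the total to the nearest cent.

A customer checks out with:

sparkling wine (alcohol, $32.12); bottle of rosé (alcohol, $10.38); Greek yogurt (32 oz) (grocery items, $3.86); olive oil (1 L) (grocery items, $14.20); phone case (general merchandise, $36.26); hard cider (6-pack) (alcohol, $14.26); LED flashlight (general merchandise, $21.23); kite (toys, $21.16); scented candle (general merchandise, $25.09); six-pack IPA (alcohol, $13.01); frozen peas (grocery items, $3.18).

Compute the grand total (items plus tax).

$211.78

Sparkling wine $32.12: alcohol → 8.75% + 0% transit = 8.75% → $2.8105
Bottle of rosé $10.38: alcohol → 8.75% + 0% transit = 8.75% → $0.90825
Greek yogurt (32 oz) $3.86: grocery items → 4% + 2% transit = 6% → $0.2316
Olive oil (1 L) $14.20: grocery items → 4% + 2% transit = 6% → $0.852
Phone case $36.26: general merchandise → 8% + 1% transit = 9% → $3.2634
Hard cider (6-pack) $14.26: alcohol → 8.75% + 0% transit = 8.75% → $1.24775
LED flashlight $21.23: general merchandise → 8% + 1% transit = 9% → $1.9107
Kite $21.16: toys → 10% + 0.5% transit = 10.5% → $2.2218
Scented candle $25.09: general merchandise → 8% + 1% transit = 9% → $2.2581
Six-pack IPA $13.01: alcohol → 8.75% + 0% transit = 8.75% → $1.138375
Frozen peas $3.18: grocery items → 4% + 2% transit = 6% → $0.1908
Subtotal = $194.75; unrounded tax = $17.033275 → $17.03; total due = $211.78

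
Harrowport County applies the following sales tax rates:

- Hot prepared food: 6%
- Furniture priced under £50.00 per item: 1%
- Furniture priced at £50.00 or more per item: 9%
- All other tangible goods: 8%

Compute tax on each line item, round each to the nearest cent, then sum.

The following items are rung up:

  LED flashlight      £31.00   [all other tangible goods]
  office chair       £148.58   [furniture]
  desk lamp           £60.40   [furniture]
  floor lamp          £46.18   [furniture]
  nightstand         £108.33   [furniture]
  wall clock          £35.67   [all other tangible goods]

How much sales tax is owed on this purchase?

LED flashlight £31.00: all other tangible goods → 8% → £2.48
Office chair £148.58: furniture, £50.00 or more → 9% → £13.37
Desk lamp £60.40: furniture, £50.00 or more → 9% → £5.44
Floor lamp £46.18: furniture, under £50.00 → 1% → £0.46
Nightstand £108.33: furniture, £50.00 or more → 9% → £9.75
Wall clock £35.67: all other tangible goods → 8% → £2.85
Total tax = £2.48 + £13.37 + £5.44 + £0.46 + £9.75 + £2.85 = £34.35

£34.35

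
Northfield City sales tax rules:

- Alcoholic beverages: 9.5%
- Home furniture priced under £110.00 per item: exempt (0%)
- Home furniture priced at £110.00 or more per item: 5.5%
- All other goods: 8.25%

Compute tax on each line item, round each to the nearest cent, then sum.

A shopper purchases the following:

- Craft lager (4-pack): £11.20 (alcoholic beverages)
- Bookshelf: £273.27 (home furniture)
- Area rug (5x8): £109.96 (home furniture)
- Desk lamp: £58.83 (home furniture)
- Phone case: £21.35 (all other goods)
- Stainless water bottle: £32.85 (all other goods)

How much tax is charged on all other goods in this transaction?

Phone case £21.35: all other goods → 8.25% → £1.76
Stainless water bottle £32.85: all other goods → 8.25% → £2.71
Tax on all other goods = £1.76 + £2.71 = £4.47

£4.47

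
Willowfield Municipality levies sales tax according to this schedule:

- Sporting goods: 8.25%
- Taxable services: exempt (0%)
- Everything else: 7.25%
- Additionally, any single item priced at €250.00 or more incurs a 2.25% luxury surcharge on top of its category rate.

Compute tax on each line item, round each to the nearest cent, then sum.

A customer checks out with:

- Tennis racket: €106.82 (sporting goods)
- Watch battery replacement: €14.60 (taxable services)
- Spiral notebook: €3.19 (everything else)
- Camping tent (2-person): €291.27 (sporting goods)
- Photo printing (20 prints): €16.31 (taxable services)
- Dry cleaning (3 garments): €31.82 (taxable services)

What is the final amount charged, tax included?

Tennis racket €106.82: sporting goods → 8.25% → €8.81
Watch battery replacement €14.60: taxable services → 0% → €0.00
Spiral notebook €3.19: everything else → 7.25% → €0.23
Camping tent (2-person) €291.27: sporting goods → 8.25% + 2.25% surcharge = 10.5% → €30.58
Photo printing (20 prints) €16.31: taxable services → 0% → €0.00
Dry cleaning (3 garments) €31.82: taxable services → 0% → €0.00
Subtotal = €464.01; tax = €39.62; total due = €503.63

€503.63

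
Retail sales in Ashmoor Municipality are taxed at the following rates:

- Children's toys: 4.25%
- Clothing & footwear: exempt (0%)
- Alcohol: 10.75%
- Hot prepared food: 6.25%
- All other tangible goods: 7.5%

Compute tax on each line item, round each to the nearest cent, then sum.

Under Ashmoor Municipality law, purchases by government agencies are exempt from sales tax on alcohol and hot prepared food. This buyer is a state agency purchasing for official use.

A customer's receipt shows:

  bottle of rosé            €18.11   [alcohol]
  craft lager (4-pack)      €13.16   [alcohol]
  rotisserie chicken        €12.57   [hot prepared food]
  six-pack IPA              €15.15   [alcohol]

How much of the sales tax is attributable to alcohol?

Bottle of rosé €18.11: alcohol, buyer-exempt → 0% → €0.00
Craft lager (4-pack) €13.16: alcohol, buyer-exempt → 0% → €0.00
Six-pack IPA €15.15: alcohol, buyer-exempt → 0% → €0.00
Tax on alcohol = €0.00 + €0.00 + €0.00 = €0.00

€0.00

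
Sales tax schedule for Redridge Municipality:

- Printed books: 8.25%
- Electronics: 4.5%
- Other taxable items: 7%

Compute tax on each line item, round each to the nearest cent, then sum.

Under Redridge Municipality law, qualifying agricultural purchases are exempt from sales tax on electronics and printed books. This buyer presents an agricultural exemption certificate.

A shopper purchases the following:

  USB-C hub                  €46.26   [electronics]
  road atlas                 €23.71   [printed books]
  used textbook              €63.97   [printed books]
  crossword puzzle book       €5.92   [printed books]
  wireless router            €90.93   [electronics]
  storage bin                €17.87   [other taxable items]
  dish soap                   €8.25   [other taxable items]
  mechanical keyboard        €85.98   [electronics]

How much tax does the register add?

€1.83

USB-C hub €46.26: electronics, buyer-exempt → 0% → €0.00
Road atlas €23.71: printed books, buyer-exempt → 0% → €0.00
Used textbook €63.97: printed books, buyer-exempt → 0% → €0.00
Crossword puzzle book €5.92: printed books, buyer-exempt → 0% → €0.00
Wireless router €90.93: electronics, buyer-exempt → 0% → €0.00
Storage bin €17.87: other taxable items → 7% → €1.25
Dish soap €8.25: other taxable items → 7% → €0.58
Mechanical keyboard €85.98: electronics, buyer-exempt → 0% → €0.00
Total tax = €1.25 + €0.58 = €1.83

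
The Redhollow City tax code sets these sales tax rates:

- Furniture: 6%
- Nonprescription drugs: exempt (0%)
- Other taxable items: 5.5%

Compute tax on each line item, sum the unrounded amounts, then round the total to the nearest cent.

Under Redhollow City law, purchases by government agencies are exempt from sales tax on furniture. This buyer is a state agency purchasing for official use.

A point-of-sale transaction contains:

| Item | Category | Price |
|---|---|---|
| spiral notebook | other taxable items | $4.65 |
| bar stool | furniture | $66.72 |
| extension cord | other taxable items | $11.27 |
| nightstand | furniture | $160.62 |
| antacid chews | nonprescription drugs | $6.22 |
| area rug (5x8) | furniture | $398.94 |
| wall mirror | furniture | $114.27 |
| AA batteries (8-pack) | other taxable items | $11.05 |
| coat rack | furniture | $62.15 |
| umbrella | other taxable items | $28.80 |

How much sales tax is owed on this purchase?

$3.07

Spiral notebook $4.65: other taxable items → 5.5% → $0.25575
Bar stool $66.72: furniture, buyer-exempt → 0% → $0.00
Extension cord $11.27: other taxable items → 5.5% → $0.61985
Nightstand $160.62: furniture, buyer-exempt → 0% → $0.00
Antacid chews $6.22: nonprescription drugs → 0% → $0.00
Area rug (5x8) $398.94: furniture, buyer-exempt → 0% → $0.00
Wall mirror $114.27: furniture, buyer-exempt → 0% → $0.00
AA batteries (8-pack) $11.05: other taxable items → 5.5% → $0.60775
Coat rack $62.15: furniture, buyer-exempt → 0% → $0.00
Umbrella $28.80: other taxable items → 5.5% → $1.584
Unrounded tax sum = $3.06735 → $3.07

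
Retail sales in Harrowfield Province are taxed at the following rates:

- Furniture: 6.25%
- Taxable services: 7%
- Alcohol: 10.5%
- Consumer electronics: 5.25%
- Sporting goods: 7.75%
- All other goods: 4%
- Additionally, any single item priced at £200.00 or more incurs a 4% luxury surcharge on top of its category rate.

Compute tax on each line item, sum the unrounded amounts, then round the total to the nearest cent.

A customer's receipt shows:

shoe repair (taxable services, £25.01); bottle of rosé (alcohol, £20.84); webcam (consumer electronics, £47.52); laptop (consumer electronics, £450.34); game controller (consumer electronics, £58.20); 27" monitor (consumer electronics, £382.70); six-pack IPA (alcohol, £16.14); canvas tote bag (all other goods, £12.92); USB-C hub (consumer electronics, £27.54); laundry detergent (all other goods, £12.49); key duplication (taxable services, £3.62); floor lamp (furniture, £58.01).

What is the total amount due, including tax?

£1209.91

Shoe repair £25.01: taxable services → 7% → £1.7507
Bottle of rosé £20.84: alcohol → 10.5% → £2.1882
Webcam £47.52: consumer electronics → 5.25% → £2.4948
Laptop £450.34: consumer electronics → 5.25% + 4% surcharge = 9.25% → £41.65645
Game controller £58.20: consumer electronics → 5.25% → £3.0555
27" monitor £382.70: consumer electronics → 5.25% + 4% surcharge = 9.25% → £35.39975
Six-pack IPA £16.14: alcohol → 10.5% → £1.6947
Canvas tote bag £12.92: all other goods → 4% → £0.5168
USB-C hub £27.54: consumer electronics → 5.25% → £1.44585
Laundry detergent £12.49: all other goods → 4% → £0.4996
Key duplication £3.62: taxable services → 7% → £0.2534
Floor lamp £58.01: furniture → 6.25% → £3.625625
Subtotal = £1115.33; unrounded tax = £94.581375 → £94.58; total due = £1209.91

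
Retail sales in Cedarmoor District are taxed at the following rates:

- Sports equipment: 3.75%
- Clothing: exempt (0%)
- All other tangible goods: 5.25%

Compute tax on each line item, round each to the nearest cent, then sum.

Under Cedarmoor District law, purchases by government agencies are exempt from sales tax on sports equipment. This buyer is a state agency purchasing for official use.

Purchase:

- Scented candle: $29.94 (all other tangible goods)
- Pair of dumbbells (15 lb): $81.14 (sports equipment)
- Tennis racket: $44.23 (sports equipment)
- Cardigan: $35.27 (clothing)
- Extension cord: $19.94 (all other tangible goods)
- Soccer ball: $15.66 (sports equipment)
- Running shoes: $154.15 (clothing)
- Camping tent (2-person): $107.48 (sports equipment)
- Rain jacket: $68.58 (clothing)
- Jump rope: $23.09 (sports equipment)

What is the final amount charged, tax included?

Scented candle $29.94: all other tangible goods → 5.25% → $1.57
Pair of dumbbells (15 lb) $81.14: sports equipment, buyer-exempt → 0% → $0.00
Tennis racket $44.23: sports equipment, buyer-exempt → 0% → $0.00
Cardigan $35.27: clothing → 0% → $0.00
Extension cord $19.94: all other tangible goods → 5.25% → $1.05
Soccer ball $15.66: sports equipment, buyer-exempt → 0% → $0.00
Running shoes $154.15: clothing → 0% → $0.00
Camping tent (2-person) $107.48: sports equipment, buyer-exempt → 0% → $0.00
Rain jacket $68.58: clothing → 0% → $0.00
Jump rope $23.09: sports equipment, buyer-exempt → 0% → $0.00
Subtotal = $579.48; tax = $2.62; total due = $582.10

$582.10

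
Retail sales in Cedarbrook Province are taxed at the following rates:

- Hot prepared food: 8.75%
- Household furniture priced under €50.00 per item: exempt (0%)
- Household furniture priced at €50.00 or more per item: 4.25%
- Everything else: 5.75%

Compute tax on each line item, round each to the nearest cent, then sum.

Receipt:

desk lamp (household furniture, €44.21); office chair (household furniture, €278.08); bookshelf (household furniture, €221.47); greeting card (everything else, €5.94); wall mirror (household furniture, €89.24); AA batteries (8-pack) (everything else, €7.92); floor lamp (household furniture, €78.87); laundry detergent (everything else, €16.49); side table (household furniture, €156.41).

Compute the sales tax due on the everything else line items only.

€1.75

Greeting card €5.94: everything else → 5.75% → €0.34
AA batteries (8-pack) €7.92: everything else → 5.75% → €0.46
Laundry detergent €16.49: everything else → 5.75% → €0.95
Tax on everything else = €0.34 + €0.46 + €0.95 = €1.75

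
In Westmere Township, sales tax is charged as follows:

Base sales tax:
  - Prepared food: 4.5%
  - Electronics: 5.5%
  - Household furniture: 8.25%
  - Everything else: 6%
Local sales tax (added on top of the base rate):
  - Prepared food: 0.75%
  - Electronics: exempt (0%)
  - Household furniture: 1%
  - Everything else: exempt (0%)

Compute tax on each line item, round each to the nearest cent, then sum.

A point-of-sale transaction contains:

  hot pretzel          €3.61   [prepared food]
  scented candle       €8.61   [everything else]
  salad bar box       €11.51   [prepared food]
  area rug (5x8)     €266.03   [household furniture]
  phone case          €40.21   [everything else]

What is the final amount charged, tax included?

Hot pretzel €3.61: prepared food → 4.5% + 0.75% local = 5.25% → €0.19
Scented candle €8.61: everything else → 6% + 0% local = 6% → €0.52
Salad bar box €11.51: prepared food → 4.5% + 0.75% local = 5.25% → €0.60
Area rug (5x8) €266.03: household furniture → 8.25% + 1% local = 9.25% → €24.61
Phone case €40.21: everything else → 6% + 0% local = 6% → €2.41
Subtotal = €329.97; tax = €28.33; total due = €358.30

€358.30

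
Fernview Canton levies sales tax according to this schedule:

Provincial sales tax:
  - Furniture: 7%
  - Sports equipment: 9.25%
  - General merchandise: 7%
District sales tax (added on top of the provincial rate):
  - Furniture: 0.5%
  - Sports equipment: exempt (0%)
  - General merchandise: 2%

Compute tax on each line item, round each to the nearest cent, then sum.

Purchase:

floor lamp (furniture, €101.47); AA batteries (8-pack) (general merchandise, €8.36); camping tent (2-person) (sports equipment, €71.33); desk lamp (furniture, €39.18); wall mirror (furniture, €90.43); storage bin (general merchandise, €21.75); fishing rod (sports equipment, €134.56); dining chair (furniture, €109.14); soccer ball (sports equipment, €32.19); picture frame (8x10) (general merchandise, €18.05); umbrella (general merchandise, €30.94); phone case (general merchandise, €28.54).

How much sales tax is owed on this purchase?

€57.23

Floor lamp €101.47: furniture → 7% + 0.5% district = 7.5% → €7.61
AA batteries (8-pack) €8.36: general merchandise → 7% + 2% district = 9% → €0.75
Camping tent (2-person) €71.33: sports equipment → 9.25% + 0% district = 9.25% → €6.60
Desk lamp €39.18: furniture → 7% + 0.5% district = 7.5% → €2.94
Wall mirror €90.43: furniture → 7% + 0.5% district = 7.5% → €6.78
Storage bin €21.75: general merchandise → 7% + 2% district = 9% → €1.96
Fishing rod €134.56: sports equipment → 9.25% + 0% district = 9.25% → €12.45
Dining chair €109.14: furniture → 7% + 0.5% district = 7.5% → €8.19
Soccer ball €32.19: sports equipment → 9.25% + 0% district = 9.25% → €2.98
Picture frame (8x10) €18.05: general merchandise → 7% + 2% district = 9% → €1.62
Umbrella €30.94: general merchandise → 7% + 2% district = 9% → €2.78
Phone case €28.54: general merchandise → 7% + 2% district = 9% → €2.57
Total tax = €7.61 + €0.75 + €6.60 + €2.94 + €6.78 + €1.96 + €12.45 + €8.19 + €2.98 + €1.62 + €2.78 + €2.57 = €57.23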